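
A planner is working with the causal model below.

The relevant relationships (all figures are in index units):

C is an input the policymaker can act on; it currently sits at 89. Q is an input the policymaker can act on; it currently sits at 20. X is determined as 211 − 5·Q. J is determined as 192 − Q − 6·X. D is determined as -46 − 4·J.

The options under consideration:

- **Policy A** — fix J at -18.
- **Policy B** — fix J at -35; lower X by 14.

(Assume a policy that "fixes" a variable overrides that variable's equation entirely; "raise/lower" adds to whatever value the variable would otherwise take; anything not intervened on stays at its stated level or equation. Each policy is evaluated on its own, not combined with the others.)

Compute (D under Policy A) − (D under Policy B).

Policy A (J := -18):
  Q = 20
  X = 211 − 5·20 = 111
  J = -18
  D = -46 − 4·(-18) = 26
Policy B (J := -35, X − 14):
  Q = 20
  X = 211 − 5·20 (−14 from intervention) = 97
  J = -35
  D = -46 − 4·(-35) = 94
D: 26 − 94 = -68

-68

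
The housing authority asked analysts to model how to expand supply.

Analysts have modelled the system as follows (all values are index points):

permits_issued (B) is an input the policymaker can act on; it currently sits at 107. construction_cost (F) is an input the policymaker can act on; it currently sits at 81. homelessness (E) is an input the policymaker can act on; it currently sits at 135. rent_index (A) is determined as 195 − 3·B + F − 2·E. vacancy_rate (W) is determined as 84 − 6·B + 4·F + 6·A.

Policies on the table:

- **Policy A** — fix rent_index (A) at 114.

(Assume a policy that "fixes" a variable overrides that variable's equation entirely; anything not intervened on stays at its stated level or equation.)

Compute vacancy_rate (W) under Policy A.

Policy A (A := 114):
  B = 107
  F = 81
  E = 135
  A = 114
  W = 84 − 6·107 + 4·81 + 6·114 = 450

450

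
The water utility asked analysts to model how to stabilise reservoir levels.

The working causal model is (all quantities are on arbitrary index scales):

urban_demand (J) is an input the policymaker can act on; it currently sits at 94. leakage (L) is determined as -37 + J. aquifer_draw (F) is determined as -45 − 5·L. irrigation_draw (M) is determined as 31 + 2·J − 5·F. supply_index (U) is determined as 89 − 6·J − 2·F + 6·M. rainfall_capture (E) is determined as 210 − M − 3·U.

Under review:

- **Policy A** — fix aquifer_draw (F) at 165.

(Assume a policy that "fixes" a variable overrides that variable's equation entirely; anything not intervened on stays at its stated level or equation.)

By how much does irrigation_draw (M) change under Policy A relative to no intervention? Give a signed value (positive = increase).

Baseline:
  J = 94
  L = -37 + 94 = 57
  F = -45 − 5·57 = -330
  M = 31 + 2·94 − 5·(-330) = 1869
Policy A (F := 165):
  J = 94
  L = -37 + 94 = 57
  F = 165
  M = 31 + 2·94 − 5·165 = -606
Change in M: -606 − 1869 = -2475

-2475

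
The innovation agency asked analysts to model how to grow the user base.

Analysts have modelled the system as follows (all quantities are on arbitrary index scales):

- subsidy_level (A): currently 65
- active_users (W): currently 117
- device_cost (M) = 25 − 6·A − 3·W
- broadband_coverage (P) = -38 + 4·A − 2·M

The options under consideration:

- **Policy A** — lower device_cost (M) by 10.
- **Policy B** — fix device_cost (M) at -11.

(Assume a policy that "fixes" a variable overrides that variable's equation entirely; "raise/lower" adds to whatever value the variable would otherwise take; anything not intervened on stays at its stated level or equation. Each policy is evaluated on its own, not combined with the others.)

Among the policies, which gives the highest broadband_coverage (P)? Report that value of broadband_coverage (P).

Policy A (M − 10):
  A = 65
  W = 117
  M = 25 − 6·65 − 3·117 (−10 from intervention) = -726
  P = -38 + 4·65 − 2·(-726) = 1674
Policy B (M := -11):
  A = 65
  W = 117
  M = -11
  P = -38 + 4·65 − 2·(-11) = 244
Comparing — Policy A: P=1674, Policy B: P=244. Highest is 1674 (Policy A).

1674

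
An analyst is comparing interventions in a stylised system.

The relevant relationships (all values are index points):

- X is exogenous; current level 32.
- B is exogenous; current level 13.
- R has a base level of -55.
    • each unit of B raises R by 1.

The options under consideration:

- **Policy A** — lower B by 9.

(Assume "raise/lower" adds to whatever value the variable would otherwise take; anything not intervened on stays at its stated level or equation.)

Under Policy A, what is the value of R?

-51

Policy A (B − 9):
  B = 13 − 9 = 4
  R = -55 + 4 = -51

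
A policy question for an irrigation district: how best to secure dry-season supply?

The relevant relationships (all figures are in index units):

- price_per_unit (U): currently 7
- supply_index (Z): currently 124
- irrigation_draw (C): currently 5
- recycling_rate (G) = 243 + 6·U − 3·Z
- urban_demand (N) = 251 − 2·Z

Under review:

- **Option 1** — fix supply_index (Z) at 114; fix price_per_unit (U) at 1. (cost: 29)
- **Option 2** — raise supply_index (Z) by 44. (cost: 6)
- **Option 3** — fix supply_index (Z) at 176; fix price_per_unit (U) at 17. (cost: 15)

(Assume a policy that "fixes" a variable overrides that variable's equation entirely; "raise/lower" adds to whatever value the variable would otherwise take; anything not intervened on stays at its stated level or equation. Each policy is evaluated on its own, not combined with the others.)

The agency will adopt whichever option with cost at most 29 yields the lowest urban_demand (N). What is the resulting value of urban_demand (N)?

-101

Option 1 (Z := 114, U := 1):
  Z = 114
  N = 251 − 2·114 = 23
Option 2 (Z + 44):
  Z = 124 + 44 = 168
  N = 251 − 2·168 = -85
Option 3 (Z := 176, U := 17):
  Z = 176
  N = 251 − 2·176 = -101
Comparing — Option 1: N=23, Option 2: N=-85, Option 3: N=-101. Lowest is -101 (Option 3).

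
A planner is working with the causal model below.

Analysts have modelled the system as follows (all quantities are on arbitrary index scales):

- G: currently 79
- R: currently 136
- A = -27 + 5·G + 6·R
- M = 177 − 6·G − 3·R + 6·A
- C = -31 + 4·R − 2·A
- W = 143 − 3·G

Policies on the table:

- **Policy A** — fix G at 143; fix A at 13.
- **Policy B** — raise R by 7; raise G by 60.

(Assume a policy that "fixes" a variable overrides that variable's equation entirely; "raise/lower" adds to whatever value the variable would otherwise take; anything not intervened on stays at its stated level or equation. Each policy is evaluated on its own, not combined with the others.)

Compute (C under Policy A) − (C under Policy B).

2998

Policy A (G := 143, A := 13):
  G = 143
  R = 136
  A = 13
  C = -31 + 4·136 − 2·13 = 487
Policy B (R + 7, G + 60):
  G = 79 + 60 = 139
  R = 136 + 7 = 143
  A = -27 + 5·139 + 6·143 = 1526
  C = -31 + 4·143 − 2·1526 = -2511
C: 487 − (-2511) = 2998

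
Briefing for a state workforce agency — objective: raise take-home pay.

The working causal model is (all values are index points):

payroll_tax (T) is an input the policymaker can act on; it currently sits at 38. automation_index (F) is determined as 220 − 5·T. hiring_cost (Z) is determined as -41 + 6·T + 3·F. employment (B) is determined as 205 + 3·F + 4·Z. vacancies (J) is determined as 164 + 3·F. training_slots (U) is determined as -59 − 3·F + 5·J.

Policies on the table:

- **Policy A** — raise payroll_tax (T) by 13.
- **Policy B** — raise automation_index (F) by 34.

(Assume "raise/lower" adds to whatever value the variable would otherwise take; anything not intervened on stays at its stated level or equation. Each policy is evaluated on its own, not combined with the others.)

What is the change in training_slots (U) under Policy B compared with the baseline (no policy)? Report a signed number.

Baseline:
  T = 38
  F = 220 − 5·38 = 30
  J = 164 + 3·30 = 254
  U = -59 − 3·30 + 5·254 = 1121
Policy B (F + 34):
  T = 38
  F = 220 − 5·38 (+34 from intervention) = 64
  J = 164 + 3·64 = 356
  U = -59 − 3·64 + 5·356 = 1529
Change in U: 1529 − 1121 = 408

408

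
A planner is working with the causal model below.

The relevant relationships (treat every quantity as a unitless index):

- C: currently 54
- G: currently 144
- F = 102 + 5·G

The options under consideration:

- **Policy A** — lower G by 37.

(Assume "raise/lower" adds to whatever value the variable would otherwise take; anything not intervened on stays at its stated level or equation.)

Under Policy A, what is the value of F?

Policy A (G − 37):
  G = 144 − 37 = 107
  F = 102 + 5·107 = 637

637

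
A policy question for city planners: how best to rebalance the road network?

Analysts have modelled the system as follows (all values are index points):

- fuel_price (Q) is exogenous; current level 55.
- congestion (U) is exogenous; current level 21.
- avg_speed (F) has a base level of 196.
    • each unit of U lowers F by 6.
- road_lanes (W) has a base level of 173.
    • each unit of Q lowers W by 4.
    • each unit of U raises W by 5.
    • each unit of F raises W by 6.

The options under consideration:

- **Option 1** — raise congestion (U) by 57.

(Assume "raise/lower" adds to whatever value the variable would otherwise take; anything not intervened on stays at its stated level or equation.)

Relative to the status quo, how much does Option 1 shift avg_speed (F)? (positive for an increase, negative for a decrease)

-342

Baseline:
  U = 21
  F = 196 − 6·21 = 70
Option 1 (U + 57):
  U = 21 + 57 = 78
  F = 196 − 6·78 = -272
Change in F: -272 − 70 = -342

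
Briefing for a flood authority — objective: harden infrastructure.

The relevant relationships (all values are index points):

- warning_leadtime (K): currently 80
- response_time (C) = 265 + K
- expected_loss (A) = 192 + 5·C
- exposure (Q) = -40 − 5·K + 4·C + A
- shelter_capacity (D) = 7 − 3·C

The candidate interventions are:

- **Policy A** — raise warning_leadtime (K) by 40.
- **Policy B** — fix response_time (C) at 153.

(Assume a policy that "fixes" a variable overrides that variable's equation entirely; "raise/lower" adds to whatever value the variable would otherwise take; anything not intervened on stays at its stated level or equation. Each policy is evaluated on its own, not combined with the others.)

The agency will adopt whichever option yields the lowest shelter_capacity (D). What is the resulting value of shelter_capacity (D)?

Policy A (K + 40):
  K = 80 + 40 = 120
  C = 265 + 120 = 385
  D = 7 − 3·385 = -1148
Policy B (C := 153):
  K = 80
  C = 153
  D = 7 − 3·153 = -452
Comparing — Policy A: D=-1148, Policy B: D=-452. Lowest is -1148 (Policy A).

-1148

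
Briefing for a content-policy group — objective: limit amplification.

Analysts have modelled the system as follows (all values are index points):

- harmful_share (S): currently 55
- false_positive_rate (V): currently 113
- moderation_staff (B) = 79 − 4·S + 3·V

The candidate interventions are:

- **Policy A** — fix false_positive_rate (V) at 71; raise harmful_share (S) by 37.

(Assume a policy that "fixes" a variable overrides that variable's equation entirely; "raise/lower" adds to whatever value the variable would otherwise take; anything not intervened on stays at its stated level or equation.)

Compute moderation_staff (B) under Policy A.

Policy A (V := 71, S + 37):
  S = 55 + 37 = 92
  V = 71
  B = 79 − 4·92 + 3·71 = -76

-76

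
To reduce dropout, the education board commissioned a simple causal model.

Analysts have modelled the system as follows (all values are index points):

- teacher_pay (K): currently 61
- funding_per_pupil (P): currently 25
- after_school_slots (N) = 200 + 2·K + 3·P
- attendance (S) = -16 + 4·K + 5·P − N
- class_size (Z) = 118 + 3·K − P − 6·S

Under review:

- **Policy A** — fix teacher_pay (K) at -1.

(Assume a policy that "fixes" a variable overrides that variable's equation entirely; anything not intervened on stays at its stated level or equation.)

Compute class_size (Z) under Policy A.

1098

Policy A (K := -1):
  K = -1
  P = 25
  N = 200 + 2·(-1) + 3·25 = 273
  S = -16 + 4·(-1) + 5·25 − 273 = -168
  Z = 118 + 3·(-1) − 25 − 6·(-168) = 1098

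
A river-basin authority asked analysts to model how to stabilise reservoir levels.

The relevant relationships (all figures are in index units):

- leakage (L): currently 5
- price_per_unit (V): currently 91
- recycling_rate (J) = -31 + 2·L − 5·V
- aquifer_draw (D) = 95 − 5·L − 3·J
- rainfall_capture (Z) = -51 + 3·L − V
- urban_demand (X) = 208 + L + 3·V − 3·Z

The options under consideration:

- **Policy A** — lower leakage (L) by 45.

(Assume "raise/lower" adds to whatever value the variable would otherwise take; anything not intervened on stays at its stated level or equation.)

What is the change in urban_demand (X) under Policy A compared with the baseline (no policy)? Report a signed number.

Baseline:
  L = 5
  V = 91
  Z = -51 + 3·5 − 91 = -127
  X = 208 + 5 + 3·91 − 3·(-127) = 867
Policy A (L − 45):
  L = 5 − 45 = -40
  V = 91
  Z = -51 + 3·(-40) − 91 = -262
  X = 208 + (-40) + 3·91 − 3·(-262) = 1227
Change in X: 1227 − 867 = 360

360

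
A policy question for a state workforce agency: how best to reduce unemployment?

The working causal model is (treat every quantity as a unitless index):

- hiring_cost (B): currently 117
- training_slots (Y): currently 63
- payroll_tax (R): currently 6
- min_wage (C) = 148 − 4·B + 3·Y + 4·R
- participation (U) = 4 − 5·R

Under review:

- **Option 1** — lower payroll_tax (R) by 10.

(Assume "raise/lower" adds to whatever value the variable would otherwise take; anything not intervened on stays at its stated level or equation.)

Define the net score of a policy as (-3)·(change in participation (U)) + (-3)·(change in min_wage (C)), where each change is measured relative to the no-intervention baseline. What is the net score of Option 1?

-30

Baseline:
  B = 117
  Y = 63
  R = 6
  C = 148 − 4·117 + 3·63 + 4·6 = -107
  U = 4 − 5·6 = -26
Option 1 (R − 10):
  B = 117
  Y = 63
  R = 6 − 10 = -4
  C = 148 − 4·117 + 3·63 + 4·(-4) = -147
  U = 4 − 5·(-4) = 24
ΔU = 24 − (-26) = 50; ΔC = -147 − (-107) = -40
Score = (-3)·50 + (-3)·(-40) = -30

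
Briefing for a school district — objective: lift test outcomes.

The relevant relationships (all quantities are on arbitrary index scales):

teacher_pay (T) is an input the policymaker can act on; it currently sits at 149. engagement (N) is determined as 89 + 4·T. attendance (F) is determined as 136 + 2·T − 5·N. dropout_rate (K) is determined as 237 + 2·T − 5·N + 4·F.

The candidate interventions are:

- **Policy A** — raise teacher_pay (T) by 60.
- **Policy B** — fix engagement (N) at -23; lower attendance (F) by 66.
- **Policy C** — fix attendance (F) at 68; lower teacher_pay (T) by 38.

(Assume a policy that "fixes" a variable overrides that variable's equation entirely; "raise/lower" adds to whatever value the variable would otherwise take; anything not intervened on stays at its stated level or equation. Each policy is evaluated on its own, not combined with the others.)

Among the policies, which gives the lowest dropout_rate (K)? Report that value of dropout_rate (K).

Policy A (T + 60):
  T = 149 + 60 = 209
  N = 89 + 4·209 = 925
  F = 136 + 2·209 − 5·925 = -4071
  K = 237 + 2·209 − 5·925 + 4·(-4071) = -20254
Policy B (N := -23, F − 66):
  T = 149
  N = -23
  F = 136 + 2·149 − 5·(-23) (−66 from intervention) = 483
  K = 237 + 2·149 − 5·(-23) + 4·483 = 2582
Policy C (F := 68, T − 38):
  T = 149 − 38 = 111
  N = 89 + 4·111 = 533
  F = 68
  K = 237 + 2·111 − 5·533 + 4·68 = -1934
Comparing — Policy A: K=-20254, Policy B: K=2582, Policy C: K=-1934. Lowest is -20254 (Policy A).

-20254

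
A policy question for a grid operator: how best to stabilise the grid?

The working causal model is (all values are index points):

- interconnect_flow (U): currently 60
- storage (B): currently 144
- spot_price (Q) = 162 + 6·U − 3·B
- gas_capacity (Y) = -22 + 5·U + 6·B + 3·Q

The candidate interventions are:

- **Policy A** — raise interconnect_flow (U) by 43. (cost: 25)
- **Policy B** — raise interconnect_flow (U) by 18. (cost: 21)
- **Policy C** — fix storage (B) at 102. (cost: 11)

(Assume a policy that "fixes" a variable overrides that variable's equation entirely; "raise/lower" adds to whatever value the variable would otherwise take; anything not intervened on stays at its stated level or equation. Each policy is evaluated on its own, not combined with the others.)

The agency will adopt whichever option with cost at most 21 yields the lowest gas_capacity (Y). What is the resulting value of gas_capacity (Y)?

Policy B (U + 18):
  U = 60 + 18 = 78
  B = 144
  Q = 162 + 6·78 − 3·144 = 198
  Y = -22 + 5·78 + 6·144 + 3·198 = 1826
Policy C (B := 102):
  U = 60
  B = 102
  Q = 162 + 6·60 − 3·102 = 216
  Y = -22 + 5·60 + 6·102 + 3·216 = 1538
Comparing — Policy B: Y=1826, Policy C: Y=1538. Lowest is 1538 (Policy C).

1538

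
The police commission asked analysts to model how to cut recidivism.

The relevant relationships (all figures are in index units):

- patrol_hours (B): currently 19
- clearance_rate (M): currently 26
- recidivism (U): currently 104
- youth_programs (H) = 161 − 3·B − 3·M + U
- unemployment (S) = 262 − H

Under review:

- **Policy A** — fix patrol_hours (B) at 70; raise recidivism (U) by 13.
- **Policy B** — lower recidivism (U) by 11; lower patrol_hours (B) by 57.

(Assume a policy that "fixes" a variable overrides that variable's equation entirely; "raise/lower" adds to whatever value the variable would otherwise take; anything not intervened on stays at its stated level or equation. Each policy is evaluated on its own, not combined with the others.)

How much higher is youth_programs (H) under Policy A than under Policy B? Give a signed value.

-300

Policy A (B := 70, U + 13):
  B = 70
  M = 26
  U = 104 + 13 = 117
  H = 161 − 3·70 − 3·26 + 117 = -10
Policy B (U − 11, B − 57):
  B = 19 − 57 = -38
  M = 26
  U = 104 − 11 = 93
  H = 161 − 3·(-38) − 3·26 + 93 = 290
H: -10 − 290 = -300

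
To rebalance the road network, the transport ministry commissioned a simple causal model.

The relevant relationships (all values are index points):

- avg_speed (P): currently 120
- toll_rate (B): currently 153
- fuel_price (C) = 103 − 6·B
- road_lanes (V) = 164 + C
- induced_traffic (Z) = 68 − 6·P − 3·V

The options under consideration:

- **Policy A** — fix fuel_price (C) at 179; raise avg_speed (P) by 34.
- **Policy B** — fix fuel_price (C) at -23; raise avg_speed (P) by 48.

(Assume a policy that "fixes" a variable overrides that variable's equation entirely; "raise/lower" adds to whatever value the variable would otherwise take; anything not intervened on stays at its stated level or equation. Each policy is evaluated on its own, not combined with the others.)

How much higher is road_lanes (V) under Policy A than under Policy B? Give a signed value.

202

Policy A (C := 179, P + 34):
  B = 153
  C = 179
  V = 164 + 179 = 343
Policy B (C := -23, P + 48):
  B = 153
  C = -23
  V = 164 + (-23) = 141
V: 343 − 141 = 202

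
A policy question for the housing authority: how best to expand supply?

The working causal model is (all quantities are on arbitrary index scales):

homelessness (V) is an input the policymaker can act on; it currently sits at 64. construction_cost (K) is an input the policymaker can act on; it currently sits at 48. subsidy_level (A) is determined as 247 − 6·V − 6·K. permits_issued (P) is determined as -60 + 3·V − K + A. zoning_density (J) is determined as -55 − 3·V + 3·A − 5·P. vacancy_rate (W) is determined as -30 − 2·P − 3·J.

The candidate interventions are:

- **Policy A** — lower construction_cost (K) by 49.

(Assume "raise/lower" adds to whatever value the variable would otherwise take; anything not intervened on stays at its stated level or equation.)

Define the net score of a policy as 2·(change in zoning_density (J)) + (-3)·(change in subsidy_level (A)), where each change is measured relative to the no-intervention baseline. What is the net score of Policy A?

-2548

Baseline:
  V = 64
  K = 48
  A = 247 − 6·64 − 6·48 = -425
  P = -60 + 3·64 − 48 + (-425) = -341
  J = -55 − 3·64 + 3·(-425) − 5·(-341) = 183
Policy A (K − 49):
  V = 64
  K = 48 − 49 = -1
  A = 247 − 6·64 − 6·(-1) = -131
  P = -60 + 3·64 − (-1) + (-131) = 2
  J = -55 − 3·64 + 3·(-131) − 5·2 = -650
ΔJ = -650 − 183 = -833; ΔA = -131 − (-425) = 294
Score = 2·(-833) + (-3)·294 = -2548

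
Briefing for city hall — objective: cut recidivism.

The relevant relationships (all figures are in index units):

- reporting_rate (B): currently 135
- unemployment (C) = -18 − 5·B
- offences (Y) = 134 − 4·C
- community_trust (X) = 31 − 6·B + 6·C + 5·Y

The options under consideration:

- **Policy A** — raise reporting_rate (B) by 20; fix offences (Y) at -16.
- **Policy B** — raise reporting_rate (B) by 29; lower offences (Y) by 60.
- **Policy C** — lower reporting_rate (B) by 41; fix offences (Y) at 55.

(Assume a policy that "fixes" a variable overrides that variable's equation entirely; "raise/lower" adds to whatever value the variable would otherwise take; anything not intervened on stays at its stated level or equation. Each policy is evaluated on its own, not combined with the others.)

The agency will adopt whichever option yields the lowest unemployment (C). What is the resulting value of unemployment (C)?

Policy A (B + 20, Y := -16):
  B = 135 + 20 = 155
  C = -18 − 5·155 = -793
Policy B (B + 29, Y − 60):
  B = 135 + 29 = 164
  C = -18 − 5·164 = -838
Policy C (B − 41, Y := 55):
  B = 135 − 41 = 94
  C = -18 − 5·94 = -488
Comparing — Policy A: C=-793, Policy B: C=-838, Policy C: C=-488. Lowest is -838 (Policy B).

-838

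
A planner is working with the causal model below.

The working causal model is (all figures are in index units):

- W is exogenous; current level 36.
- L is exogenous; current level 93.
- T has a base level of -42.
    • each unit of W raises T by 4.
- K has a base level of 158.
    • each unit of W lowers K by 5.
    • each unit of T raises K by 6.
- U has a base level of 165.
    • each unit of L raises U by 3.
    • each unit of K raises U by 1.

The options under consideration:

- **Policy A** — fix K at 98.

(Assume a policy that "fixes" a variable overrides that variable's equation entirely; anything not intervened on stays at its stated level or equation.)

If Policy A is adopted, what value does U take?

542

Policy A (K := 98):
  W = 36
  L = 93
  T = -42 + 4·36 = 102
  K = 98
  U = 165 + 3·93 + 98 = 542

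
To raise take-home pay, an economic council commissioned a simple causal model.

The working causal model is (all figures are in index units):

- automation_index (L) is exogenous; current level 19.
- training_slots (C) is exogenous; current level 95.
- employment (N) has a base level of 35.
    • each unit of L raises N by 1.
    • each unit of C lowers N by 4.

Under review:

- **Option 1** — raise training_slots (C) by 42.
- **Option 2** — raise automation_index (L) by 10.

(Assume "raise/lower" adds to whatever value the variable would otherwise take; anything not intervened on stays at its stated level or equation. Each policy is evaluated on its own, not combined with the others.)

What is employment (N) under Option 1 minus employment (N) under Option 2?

-178

Option 1 (C + 42):
  L = 19
  C = 95 + 42 = 137
  N = 35 + 19 − 4·137 = -494
Option 2 (L + 10):
  L = 19 + 10 = 29
  C = 95
  N = 35 + 29 − 4·95 = -316
N: -494 − (-316) = -178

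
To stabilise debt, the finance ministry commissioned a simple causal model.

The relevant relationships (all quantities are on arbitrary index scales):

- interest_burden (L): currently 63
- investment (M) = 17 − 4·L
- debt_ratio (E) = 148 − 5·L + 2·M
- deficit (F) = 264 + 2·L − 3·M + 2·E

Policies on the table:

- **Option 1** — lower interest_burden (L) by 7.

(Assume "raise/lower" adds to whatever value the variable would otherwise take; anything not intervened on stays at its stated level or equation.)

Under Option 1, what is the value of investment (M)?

-207

Option 1 (L − 7):
  L = 63 − 7 = 56
  M = 17 − 4·56 = -207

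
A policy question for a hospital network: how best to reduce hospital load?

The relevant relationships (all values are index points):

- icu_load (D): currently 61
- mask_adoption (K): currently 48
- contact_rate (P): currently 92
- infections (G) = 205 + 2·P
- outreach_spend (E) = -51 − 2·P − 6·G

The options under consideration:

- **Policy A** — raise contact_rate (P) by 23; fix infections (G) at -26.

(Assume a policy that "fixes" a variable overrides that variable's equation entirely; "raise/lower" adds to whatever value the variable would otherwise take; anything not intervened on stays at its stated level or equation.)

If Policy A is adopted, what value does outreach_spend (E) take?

Policy A (P + 23, G := -26):
  P = 92 + 23 = 115
  G = -26
  E = -51 − 2·115 − 6·(-26) = -125

-125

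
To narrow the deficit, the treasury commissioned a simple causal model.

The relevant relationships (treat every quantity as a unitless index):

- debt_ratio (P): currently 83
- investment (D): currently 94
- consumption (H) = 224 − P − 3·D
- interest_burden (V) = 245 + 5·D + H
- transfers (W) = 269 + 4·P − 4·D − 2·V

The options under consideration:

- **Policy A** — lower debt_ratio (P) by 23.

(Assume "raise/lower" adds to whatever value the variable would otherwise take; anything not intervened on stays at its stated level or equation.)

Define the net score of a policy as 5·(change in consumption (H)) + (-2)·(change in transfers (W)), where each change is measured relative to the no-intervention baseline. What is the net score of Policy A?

391

Baseline:
  P = 83
  D = 94
  H = 224 − 83 − 3·94 = -141
  V = 245 + 5·94 + (-141) = 574
  W = 269 + 4·83 − 4·94 − 2·574 = -923
Policy A (P − 23):
  P = 83 − 23 = 60
  D = 94
  H = 224 − 60 − 3·94 = -118
  V = 245 + 5·94 + (-118) = 597
  W = 269 + 4·60 − 4·94 − 2·597 = -1061
ΔH = -118 − (-141) = 23; ΔW = -1061 − (-923) = -138
Score = 5·23 + (-2)·(-138) = 391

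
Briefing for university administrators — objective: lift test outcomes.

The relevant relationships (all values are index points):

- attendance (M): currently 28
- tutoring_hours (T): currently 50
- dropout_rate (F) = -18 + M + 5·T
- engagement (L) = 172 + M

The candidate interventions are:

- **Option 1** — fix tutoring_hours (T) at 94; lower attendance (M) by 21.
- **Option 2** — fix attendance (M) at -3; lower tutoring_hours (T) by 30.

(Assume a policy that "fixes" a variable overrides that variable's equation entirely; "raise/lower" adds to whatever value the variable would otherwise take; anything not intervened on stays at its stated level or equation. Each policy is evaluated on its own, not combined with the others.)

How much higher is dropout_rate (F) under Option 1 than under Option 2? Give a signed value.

380

Option 1 (T := 94, M − 21):
  M = 28 − 21 = 7
  T = 94
  F = -18 + 7 + 5·94 = 459
Option 2 (M := -3, T − 30):
  M = -3
  T = 50 − 30 = 20
  F = -18 + (-3) + 5·20 = 79
F: 459 − 79 = 380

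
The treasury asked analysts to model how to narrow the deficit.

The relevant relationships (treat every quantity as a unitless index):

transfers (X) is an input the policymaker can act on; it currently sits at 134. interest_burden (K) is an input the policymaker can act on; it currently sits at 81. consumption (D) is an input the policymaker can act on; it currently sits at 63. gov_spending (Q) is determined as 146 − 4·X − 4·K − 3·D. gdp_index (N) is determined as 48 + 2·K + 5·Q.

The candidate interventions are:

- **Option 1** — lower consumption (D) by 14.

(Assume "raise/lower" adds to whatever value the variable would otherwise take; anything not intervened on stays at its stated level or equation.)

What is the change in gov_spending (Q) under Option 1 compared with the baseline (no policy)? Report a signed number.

42

Baseline:
  X = 134
  K = 81
  D = 63
  Q = 146 − 4·134 − 4·81 − 3·63 = -903
Option 1 (D − 14):
  X = 134
  K = 81
  D = 63 − 14 = 49
  Q = 146 − 4·134 − 4·81 − 3·49 = -861
Change in Q: -861 − (-903) = 42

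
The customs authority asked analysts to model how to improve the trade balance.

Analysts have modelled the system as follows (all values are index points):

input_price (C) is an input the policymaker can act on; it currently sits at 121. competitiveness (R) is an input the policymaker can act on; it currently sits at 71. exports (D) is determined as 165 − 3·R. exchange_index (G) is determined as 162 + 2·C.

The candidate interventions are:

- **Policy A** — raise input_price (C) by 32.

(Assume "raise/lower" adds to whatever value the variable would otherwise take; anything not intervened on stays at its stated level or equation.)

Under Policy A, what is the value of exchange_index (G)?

Policy A (C + 32):
  C = 121 + 32 = 153
  G = 162 + 2·153 = 468

468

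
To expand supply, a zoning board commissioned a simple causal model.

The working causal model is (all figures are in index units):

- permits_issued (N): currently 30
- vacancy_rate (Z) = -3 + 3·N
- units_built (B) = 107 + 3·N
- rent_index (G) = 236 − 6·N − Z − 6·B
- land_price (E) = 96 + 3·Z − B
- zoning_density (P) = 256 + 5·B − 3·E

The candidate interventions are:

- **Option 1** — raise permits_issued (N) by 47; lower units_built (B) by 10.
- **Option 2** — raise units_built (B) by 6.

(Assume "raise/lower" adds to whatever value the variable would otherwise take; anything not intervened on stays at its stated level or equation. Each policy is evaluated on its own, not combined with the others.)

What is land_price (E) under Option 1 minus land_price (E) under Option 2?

298

Option 1 (N + 47, B − 10):
  N = 30 + 47 = 77
  Z = -3 + 3·77 = 228
  B = 107 + 3·77 (−10 from intervention) = 328
  E = 96 + 3·228 − 328 = 452
Option 2 (B + 6):
  N = 30
  Z = -3 + 3·30 = 87
  B = 107 + 3·30 (+6 from intervention) = 203
  E = 96 + 3·87 − 203 = 154
E: 452 − 154 = 298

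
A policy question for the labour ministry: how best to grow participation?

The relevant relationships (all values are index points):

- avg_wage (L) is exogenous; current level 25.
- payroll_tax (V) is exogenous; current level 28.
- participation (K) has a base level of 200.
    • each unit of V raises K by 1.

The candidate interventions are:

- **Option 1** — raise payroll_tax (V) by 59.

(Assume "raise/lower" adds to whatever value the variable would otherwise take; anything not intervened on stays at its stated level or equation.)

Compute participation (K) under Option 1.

287

Option 1 (V + 59):
  V = 28 + 59 = 87
  K = 200 + 87 = 287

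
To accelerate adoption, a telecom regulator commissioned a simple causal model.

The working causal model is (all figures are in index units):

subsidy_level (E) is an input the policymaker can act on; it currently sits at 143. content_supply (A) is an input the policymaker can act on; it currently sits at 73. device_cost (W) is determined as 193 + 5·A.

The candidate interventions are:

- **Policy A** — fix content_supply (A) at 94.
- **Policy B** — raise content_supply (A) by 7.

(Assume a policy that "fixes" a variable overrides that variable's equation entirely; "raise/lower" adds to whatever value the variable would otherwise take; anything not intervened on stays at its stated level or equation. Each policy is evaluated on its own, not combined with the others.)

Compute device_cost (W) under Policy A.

663

Policy A (A := 94):
  A = 94
  W = 193 + 5·94 = 663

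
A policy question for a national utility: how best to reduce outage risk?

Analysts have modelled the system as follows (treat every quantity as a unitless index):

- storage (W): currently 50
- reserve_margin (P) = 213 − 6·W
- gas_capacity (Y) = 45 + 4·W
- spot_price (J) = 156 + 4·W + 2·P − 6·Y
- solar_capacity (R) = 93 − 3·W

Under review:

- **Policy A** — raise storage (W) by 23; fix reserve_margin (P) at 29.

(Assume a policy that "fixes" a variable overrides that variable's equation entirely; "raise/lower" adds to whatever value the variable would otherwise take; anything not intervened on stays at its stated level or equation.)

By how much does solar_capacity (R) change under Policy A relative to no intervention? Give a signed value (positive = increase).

-69

Baseline:
  W = 50
  R = 93 − 3·50 = -57
Policy A (W + 23, P := 29):
  W = 50 + 23 = 73
  R = 93 − 3·73 = -126
Change in R: -126 − (-57) = -69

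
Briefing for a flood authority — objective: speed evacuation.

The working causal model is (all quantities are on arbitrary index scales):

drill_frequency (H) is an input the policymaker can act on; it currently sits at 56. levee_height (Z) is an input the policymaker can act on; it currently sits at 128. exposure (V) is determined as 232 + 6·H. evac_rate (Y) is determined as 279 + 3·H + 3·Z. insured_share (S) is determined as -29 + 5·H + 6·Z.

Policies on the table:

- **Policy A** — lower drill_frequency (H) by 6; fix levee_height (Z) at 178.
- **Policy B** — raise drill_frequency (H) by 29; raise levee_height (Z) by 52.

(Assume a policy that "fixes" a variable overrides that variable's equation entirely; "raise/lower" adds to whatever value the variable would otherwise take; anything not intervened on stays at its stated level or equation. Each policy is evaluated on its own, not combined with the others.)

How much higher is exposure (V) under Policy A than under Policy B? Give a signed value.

Policy A (H − 6, Z := 178):
  H = 56 − 6 = 50
  V = 232 + 6·50 = 532
Policy B (H + 29, Z + 52):
  H = 56 + 29 = 85
  V = 232 + 6·85 = 742
V: 532 − 742 = -210

-210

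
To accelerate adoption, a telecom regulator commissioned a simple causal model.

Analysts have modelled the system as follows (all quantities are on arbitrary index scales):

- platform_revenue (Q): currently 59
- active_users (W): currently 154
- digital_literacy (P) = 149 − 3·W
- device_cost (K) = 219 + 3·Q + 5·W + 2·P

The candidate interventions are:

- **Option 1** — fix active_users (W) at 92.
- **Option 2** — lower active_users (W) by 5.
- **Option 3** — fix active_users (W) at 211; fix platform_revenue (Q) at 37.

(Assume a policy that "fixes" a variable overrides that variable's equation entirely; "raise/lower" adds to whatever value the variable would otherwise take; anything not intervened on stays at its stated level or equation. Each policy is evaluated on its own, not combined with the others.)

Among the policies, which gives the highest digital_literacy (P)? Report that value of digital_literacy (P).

-127

Option 1 (W := 92):
  W = 92
  P = 149 − 3·92 = -127
Option 2 (W − 5):
  W = 154 − 5 = 149
  P = 149 − 3·149 = -298
Option 3 (W := 211, Q := 37):
  W = 211
  P = 149 − 3·211 = -484
Comparing — Option 1: P=-127, Option 2: P=-298, Option 3: P=-484. Highest is -127 (Option 1).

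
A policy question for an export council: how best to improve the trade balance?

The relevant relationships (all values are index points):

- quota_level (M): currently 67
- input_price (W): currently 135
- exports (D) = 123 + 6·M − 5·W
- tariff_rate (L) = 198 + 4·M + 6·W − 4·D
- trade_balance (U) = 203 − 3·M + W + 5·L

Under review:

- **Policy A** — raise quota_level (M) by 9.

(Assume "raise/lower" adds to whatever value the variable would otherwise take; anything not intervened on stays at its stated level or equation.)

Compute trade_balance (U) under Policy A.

Policy A (M + 9):
  M = 67 + 9 = 76
  W = 135
  D = 123 + 6·76 − 5·135 = -96
  L = 198 + 4·76 + 6·135 − 4·(-96) = 1696
  U = 203 − 3·76 + 135 + 5·1696 = 8590

8590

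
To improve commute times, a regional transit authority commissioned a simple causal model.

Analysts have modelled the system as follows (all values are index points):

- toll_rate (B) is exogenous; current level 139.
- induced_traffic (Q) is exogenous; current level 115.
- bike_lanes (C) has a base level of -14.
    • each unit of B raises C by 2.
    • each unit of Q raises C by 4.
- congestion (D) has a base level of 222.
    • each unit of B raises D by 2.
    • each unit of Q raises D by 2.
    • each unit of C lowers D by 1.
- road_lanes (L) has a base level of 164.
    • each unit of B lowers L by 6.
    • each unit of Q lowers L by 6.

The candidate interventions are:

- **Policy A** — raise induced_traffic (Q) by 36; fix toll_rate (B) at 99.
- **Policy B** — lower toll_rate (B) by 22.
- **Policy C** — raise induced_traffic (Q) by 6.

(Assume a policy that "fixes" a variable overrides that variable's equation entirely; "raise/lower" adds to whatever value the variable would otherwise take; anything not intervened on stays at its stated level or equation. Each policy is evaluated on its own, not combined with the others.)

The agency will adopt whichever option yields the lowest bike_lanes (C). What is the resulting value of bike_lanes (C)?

680

Policy A (Q + 36, B := 99):
  B = 99
  Q = 115 + 36 = 151
  C = -14 + 2·99 + 4·151 = 788
Policy B (B − 22):
  B = 139 − 22 = 117
  Q = 115
  C = -14 + 2·117 + 4·115 = 680
Policy C (Q + 6):
  B = 139
  Q = 115 + 6 = 121
  C = -14 + 2·139 + 4·121 = 748
Comparing — Policy A: C=788, Policy B: C=680, Policy C: C=748. Lowest is 680 (Policy B).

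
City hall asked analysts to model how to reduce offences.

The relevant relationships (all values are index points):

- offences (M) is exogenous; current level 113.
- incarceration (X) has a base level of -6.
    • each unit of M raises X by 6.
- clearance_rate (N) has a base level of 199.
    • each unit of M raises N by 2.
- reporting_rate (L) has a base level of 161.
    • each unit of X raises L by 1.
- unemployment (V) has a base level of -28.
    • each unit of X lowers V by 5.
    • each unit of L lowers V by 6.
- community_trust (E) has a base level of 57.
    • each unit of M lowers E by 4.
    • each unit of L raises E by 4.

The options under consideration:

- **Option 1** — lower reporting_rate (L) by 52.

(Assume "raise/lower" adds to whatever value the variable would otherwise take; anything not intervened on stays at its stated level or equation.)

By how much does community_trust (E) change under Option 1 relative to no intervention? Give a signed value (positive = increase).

Baseline:
  M = 113
  X = -6 + 6·113 = 672
  L = 161 + 672 = 833
  E = 57 − 4·113 + 4·833 = 2937
Option 1 (L − 52):
  M = 113
  X = -6 + 6·113 = 672
  L = 161 + 672 (−52 from intervention) = 781
  E = 57 − 4·113 + 4·781 = 2729
Change in E: 2729 − 2937 = -208

-208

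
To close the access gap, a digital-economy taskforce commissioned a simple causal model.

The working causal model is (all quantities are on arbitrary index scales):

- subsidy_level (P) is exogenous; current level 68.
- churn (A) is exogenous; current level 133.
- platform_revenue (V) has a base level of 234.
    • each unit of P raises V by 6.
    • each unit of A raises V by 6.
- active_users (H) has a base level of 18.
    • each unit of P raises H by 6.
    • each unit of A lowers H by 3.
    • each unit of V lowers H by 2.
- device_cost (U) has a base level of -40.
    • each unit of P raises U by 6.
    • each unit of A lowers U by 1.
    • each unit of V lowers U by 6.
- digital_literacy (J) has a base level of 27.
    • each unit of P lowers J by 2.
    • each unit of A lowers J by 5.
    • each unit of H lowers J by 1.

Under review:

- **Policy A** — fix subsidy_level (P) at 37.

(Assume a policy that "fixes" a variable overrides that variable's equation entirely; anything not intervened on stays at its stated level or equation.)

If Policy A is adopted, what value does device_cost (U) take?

Policy A (P := 37):
  P = 37
  A = 133
  V = 234 + 6·37 + 6·133 = 1254
  U = -40 + 6·37 − 133 − 6·1254 = -7475

-7475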